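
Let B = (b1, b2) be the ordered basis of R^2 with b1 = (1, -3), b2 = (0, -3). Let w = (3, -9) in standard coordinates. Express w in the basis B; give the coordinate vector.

Write w = c_1 b1 + c_2 b2 and solve for the c_i.
System: c_1 + 0c_2 = 3, -3c_1 - 3c_2 = -9; solving gives c_1 = 3, c_2 = 0.
Check: 3b1 + 0·b2 = (3, -9).

(3, 0)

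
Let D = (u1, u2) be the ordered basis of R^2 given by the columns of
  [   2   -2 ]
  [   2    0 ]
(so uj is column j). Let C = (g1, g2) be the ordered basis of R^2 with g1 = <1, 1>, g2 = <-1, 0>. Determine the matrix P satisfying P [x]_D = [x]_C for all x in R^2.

[[2, 0], [0, 2]]

Let M have columns uj and N have columns gj. Then for every x, N [x]_C = x = M [x]_D, so P = N^(-1) M.
Since det N = 1, N^(-1) has integer entries; multiplying gives P = [[2, 0], [0, 2]].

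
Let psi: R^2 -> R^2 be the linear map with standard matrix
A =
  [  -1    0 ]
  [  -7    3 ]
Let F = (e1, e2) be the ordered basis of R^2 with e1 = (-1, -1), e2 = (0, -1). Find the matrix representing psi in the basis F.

The j-th column of [psi]_F is [psi(ej)]_F.
psi(e1) = A e1 = (1, 4) = -e1 - 3e2, so column 1 is (-1, -3).
Repeating for e2 and assembling the columns gives [[-1, 0], [-3, 3]].

[[-1, 0], [-3, 3]]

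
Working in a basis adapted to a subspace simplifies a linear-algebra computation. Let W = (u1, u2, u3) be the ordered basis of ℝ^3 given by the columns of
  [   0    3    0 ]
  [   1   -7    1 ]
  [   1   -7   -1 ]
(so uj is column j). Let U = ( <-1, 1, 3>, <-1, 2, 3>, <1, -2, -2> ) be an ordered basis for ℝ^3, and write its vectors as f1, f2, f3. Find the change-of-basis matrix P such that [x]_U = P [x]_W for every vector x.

[[-1, 1, -1], [2, -2, 0], [1, 2, -1]]

Take x = uj: its W-coordinates are the j-th standard unit vector, so P e_j — column j of P — equals [uj]_U.
u1 = -f1 + 2f2 + f3, giving column 1 = <-1, 2, 1>; repeating for each j gives P = [[-1, 1, -1], [2, -2, 0], [1, 2, -1]].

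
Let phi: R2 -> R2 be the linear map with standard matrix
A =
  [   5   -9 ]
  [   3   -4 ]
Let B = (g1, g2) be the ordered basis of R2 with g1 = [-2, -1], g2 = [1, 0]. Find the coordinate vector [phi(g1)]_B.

[2, 3]

Column 1 of [phi]_B is the B-coordinate vector of phi(g1).
In standard coordinates phi(g1) = A g1 = [-1, -2].
Converting to B: [-1, -2] = 2g1 + 3g2, so the coordinate vector is [2, 3].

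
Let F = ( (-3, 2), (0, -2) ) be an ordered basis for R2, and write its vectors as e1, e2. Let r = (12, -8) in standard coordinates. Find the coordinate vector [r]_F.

(-4, 0)

Write r = c_1 e1 + c_2 e2 and solve for the c_i.
System: -3c_1 + 0c_2 = 12, 2c_1 - 2c_2 = -8; solving gives c_1 = -4, c_2 = 0.
Check: -4e1 + 0·e2 = (12, -8).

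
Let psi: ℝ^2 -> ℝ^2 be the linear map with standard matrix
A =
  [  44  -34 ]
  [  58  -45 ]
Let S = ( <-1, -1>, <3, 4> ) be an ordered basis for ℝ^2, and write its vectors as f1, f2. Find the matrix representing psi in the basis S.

[[1, -2], [-3, -2]]

Let P have columns f1, f2. Then [psi]_S = P^(-1) A P.
Here det P = -1, so P^(-1) is integer; computing A P first and then P^(-1)(A P) gives [[1, -2], [-3, -2]].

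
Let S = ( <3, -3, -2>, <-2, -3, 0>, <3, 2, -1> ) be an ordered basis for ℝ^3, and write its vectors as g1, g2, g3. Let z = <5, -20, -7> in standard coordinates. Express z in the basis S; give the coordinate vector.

<4, 2, -1>

Write z = c_1 g1 + ... + c_3 g3 and solve for the c_i.
Solving this 3x3 system gives c = (4, 2, -1).
Check: 4g1 + 2g2 - g3 = <5, -20, -7>.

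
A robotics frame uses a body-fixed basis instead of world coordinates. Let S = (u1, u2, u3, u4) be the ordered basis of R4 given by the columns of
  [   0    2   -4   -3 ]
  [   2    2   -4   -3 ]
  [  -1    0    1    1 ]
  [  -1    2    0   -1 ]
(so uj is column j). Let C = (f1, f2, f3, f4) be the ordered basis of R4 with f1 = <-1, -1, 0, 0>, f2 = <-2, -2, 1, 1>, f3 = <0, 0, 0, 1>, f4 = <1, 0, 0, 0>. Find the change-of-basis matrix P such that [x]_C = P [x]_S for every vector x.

Column j of P is [uj]_C, since P maps S-coordinates to C-coordinates.
Expressing u1 in C: u1 = 0·f1 - f2 + 0·f3 - 2f4, so column 1 of P is <0, -1, 0, -2>.
Doing the same for each uj gives P = [[0, -2, 2, 1], [-1, 0, 1, 1], [0, 2, -1, -2], [-2, 0, 0, 0]].

[[0, -2, 2, 1], [-1, 0, 1, 1], [0, 2, -1, -2], [-2, 0, 0, 0]]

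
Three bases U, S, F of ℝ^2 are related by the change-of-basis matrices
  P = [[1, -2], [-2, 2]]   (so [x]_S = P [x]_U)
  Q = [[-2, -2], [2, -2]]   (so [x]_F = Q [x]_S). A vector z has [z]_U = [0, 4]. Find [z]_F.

First [z]_S = P [z]_U = [-8, 8].
Then [z]_F = Q [z]_S = [0, -32].

[0, -32]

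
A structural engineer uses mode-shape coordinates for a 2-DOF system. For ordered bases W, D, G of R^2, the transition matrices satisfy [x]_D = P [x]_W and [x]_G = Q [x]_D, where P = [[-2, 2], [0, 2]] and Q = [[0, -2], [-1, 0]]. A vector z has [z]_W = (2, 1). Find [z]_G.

(-4, 2)

Composing the changes, [z]_G = Q P [z]_W.
Q P = [[0, -4], [2, -2]]; applying this to (2, 1) gives (-4, 2).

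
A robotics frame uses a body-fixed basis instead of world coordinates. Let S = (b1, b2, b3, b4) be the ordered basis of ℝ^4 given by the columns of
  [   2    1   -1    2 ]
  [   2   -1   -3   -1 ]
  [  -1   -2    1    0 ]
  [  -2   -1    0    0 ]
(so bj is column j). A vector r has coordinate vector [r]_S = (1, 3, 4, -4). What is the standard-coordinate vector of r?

By definition r = b1 + 3b2 + 4b3 - 4b4.
Summing componentwise gives (-7, -9, -3, -5).

(-7, -9, -3, -5)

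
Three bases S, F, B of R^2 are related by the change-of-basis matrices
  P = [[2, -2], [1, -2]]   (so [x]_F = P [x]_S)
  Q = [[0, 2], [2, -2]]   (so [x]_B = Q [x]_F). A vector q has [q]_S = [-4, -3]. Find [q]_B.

First [q]_F = P [q]_S = [-2, 2].
Then [q]_B = Q [q]_F = [4, -8].

[4, -8]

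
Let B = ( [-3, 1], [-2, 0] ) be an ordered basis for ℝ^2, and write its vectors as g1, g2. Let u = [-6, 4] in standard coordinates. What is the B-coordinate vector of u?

We seek scalars with c_1 g1 + c_2 g2 = u; equivalently solve M c = u where the columns of M are g1, g2.
System: -3c_1 - 2c_2 = -6, c_1 + 0c_2 = 4; solving gives c_1 = 4, c_2 = -3.
Check: 4g1 - 3g2 = [-6, 4].

[4, -3]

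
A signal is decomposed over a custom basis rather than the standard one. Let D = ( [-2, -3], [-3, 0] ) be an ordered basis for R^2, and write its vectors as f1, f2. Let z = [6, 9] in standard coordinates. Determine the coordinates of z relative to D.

[z]_D is the unique c with M c = z, where M has columns f1, f2.
System: -2c_1 - 3c_2 = 6, -3c_1 + 0c_2 = 9; solving gives c_1 = -3, c_2 = 0.
Check: -3f1 + 0·f2 = [6, 9].

[-3, 0]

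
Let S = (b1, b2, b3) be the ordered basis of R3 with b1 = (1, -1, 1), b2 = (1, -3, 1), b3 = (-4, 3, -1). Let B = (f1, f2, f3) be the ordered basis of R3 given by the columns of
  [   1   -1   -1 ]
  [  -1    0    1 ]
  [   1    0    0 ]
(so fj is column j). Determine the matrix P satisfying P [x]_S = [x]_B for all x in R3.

Let M have columns bj and N have columns fj. Then for every x, N [x]_B = x = M [x]_S, so P = N^(-1) M.
Since det N = -1, N^(-1) has integer entries; multiplying gives P = [[1, 1, -1], [0, 2, 1], [0, -2, 2]].

[[1, 1, -1], [0, 2, 1], [0, -2, 2]]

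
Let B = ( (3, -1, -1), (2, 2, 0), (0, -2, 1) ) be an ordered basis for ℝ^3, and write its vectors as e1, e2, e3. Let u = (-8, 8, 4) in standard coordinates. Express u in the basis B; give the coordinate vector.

(-4, 2, 0)

We seek scalars with c_1 e1 + ... + c_3 e3 = u; equivalently solve M c = u where the columns of M are e1, ..., e3.
Gaussian elimination on [M | u] yields c = (-4, 2, 0).
Check: -4e1 + 2e2 + 0·e3 = (-8, 8, 4).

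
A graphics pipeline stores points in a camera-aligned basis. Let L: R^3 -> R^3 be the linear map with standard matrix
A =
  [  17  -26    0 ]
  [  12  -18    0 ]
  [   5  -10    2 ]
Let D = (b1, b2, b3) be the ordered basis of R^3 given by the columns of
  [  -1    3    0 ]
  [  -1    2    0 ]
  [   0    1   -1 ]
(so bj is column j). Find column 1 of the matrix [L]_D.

Column 1 of [L]_D is the D-coordinate vector of L(b1).
In standard coordinates L(b1) = A b1 = <9, 6, 5>.
Converting to D: <9, 6, 5> = 0·b1 + 3b2 - 2b3, so the coordinate vector is <0, 3, -2>.

<0, 3, -2>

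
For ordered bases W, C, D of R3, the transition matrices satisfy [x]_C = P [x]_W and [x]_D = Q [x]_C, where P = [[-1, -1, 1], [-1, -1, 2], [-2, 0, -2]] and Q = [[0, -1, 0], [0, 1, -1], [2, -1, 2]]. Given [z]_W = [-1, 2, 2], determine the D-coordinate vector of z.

[-3, 5, -5]

Apply P to get C-coordinates [1, 3, -2], then Q to get D-coordinates.
The result is [z]_D = [-3, 5, -5].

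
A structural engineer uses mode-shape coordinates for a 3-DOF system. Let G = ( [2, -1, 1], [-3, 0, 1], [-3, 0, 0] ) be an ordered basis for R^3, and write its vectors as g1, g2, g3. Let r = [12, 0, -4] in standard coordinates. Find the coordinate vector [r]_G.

[0, -4, 0]

[r]_G is the unique c with M c = r, where M has columns g1, ..., g3.
Solving this 3x3 system gives c = (0, -4, 0).
Check: 0·g1 - 4g2 + 0·g3 = [12, 0, -4].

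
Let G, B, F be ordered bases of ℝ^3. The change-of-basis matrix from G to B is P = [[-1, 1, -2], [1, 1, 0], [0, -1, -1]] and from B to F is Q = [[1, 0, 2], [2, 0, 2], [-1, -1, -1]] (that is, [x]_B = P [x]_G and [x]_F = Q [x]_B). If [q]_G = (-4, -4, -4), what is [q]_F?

(24, 32, -8)

Apply P to get B-coordinates (8, -8, 8), then Q to get F-coordinates.
The result is [q]_F = (24, 32, -8).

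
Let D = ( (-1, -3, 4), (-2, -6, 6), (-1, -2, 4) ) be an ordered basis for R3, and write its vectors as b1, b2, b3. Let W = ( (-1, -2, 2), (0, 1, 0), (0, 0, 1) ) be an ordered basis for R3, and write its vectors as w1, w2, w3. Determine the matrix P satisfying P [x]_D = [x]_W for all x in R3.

[[1, 2, 1], [-1, -2, 0], [2, 2, 2]]

Let M have columns bj and N have columns wj. Then for every x, N [x]_W = x = M [x]_D, so P = N^(-1) M.
Since det N = -1, N^(-1) has integer entries; multiplying gives P = [[1, 2, 1], [-1, -2, 0], [2, 2, 2]].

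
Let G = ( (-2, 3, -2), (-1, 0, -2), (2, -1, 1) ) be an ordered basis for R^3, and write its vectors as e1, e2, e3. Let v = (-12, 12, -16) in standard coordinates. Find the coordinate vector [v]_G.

(4, 4, 0)

[v]_G is the unique c with M c = v, where M has columns e1, ..., e3.
Gaussian elimination on [M | v] yields c = (4, 4, 0).
Check: 4e1 + 4e2 + 0·e3 = (-12, 12, -16).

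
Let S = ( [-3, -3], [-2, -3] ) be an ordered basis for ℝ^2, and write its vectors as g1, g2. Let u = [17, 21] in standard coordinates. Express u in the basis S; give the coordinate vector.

[-3, -4]

[u]_S is the unique c with M c = u, where M has columns g1, g2.
System: -3c_1 - 2c_2 = 17, -3c_1 - 3c_2 = 21; solving gives c_1 = -3, c_2 = -4.
Check: -3g1 - 4g2 = [17, 21].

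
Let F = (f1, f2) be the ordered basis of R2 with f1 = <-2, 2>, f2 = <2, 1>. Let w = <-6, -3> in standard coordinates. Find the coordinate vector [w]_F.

<0, -3>

[w]_F is the unique c with M c = w, where M has columns f1, f2.
System: -2c_1 + 2c_2 = -6, 2c_1 + c_2 = -3; solving gives c_1 = 0, c_2 = -3.
Check: 0·f1 - 3f2 = <-6, -3>.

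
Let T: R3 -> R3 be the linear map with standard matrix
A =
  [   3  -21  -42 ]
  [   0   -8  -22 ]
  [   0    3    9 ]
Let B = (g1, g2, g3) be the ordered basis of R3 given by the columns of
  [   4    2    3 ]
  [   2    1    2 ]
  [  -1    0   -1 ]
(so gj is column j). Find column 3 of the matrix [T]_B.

Column 3 of [T]_B is the B-coordinate vector of T(g3).
In standard coordinates T(g3) = A g3 = <9, 6, -3>.
Converting to B: <9, 6, -3> = 0·g1 + 0·g2 + 3g3, so the coordinate vector is <0, 0, 3>.

<0, 0, 3>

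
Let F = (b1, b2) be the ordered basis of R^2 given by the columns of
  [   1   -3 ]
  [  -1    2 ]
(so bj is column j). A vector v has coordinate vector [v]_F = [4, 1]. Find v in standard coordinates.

v = M [v]_F, where M has columns b1, b2.
Carrying out the matrix-vector product, v = [1, -2].

[1, -2]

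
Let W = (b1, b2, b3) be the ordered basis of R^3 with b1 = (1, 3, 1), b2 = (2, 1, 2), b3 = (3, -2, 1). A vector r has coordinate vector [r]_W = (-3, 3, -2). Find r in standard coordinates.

(-3, -2, 1)

The coordinates say r = -3b1 + 3b2 - 2b3; adding the scaled basis vectors gives (-3, -2, 1).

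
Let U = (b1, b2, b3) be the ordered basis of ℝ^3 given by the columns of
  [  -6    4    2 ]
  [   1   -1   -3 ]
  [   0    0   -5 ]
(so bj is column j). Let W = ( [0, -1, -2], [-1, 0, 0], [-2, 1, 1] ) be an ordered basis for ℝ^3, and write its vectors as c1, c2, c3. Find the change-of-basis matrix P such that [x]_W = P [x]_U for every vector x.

Let M have columns bj and N have columns cj. Then for every x, N [x]_W = x = M [x]_U, so P = N^(-1) M.
Since det N = 1, N^(-1) has integer entries; multiplying gives P = [[1, -1, 2], [2, 0, 0], [2, -2, -1]].

[[1, -1, 2], [2, 0, 0], [2, -2, -1]]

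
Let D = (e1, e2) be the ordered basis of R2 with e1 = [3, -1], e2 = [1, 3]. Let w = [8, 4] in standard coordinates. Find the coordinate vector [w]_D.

We seek scalars with c_1 e1 + c_2 e2 = w; equivalently solve M c = w where the columns of M are e1, e2.
System: 3c_1 + c_2 = 8, -c_1 + 3c_2 = 4; solving gives c_1 = 2, c_2 = 2.
Check: 2e1 + 2e2 = [8, 4].

[2, 2]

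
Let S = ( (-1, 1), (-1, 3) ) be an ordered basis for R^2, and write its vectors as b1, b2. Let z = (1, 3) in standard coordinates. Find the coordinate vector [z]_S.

(-3, 2)

We seek scalars with c_1 b1 + c_2 b2 = z; equivalently solve M c = z where the columns of M are b1, b2.
System: -c_1 - c_2 = 1, c_1 + 3c_2 = 3; solving gives c_1 = -3, c_2 = 2.
Check: -3b1 + 2b2 = (1, 3).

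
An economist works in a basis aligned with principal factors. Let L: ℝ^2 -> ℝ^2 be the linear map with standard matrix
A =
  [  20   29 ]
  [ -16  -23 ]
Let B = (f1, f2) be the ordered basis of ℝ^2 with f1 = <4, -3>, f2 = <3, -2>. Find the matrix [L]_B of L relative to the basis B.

Let P have columns f1, f2. Then [L]_B = P^(-1) A P.
Here det P = 1, so P^(-1) is integer; computing A P first and then P^(-1)(A P) gives [[-1, 2], [-1, -2]].

[[-1, 2], [-1, -2]]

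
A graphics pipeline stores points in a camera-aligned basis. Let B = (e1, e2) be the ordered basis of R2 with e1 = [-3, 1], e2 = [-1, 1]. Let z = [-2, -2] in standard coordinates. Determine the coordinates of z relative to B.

[2, -4]

We seek scalars with c_1 e1 + c_2 e2 = z; equivalently solve M c = z where the columns of M are e1, e2.
System: -3c_1 - c_2 = -2, c_1 + c_2 = -2; solving gives c_1 = 2, c_2 = -4.
Check: 2e1 - 4e2 = [-2, -2].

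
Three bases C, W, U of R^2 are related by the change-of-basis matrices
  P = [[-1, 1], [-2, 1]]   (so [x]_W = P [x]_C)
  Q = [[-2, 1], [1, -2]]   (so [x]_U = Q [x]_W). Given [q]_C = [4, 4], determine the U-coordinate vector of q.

Apply P to get W-coordinates [0, -4], then Q to get U-coordinates.
The result is [q]_U = [-4, 8].

[-4, 8]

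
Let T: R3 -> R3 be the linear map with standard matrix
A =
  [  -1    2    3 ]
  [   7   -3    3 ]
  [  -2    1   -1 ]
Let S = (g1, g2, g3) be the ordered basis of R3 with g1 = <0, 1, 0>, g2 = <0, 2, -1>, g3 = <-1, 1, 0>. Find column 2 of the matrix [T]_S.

<-2, -3, -1>

Compute T(g2) = A g2 = <1, -9, 3> in standard coordinates.
Then write this in S-coordinates: solve for y in y_1 g1 + ... + y_3 g3 = <1, -9, 3>.
This gives y = <-2, -3, -1>, which is column 2 of [T]_S.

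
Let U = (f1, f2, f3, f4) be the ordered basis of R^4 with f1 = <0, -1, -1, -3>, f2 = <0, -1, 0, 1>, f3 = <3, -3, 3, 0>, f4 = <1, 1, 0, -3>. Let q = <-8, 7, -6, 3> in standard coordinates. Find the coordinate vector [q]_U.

<0, -3, -2, -2>

Write q = c_1 f1 + ... + c_4 f4 and solve for the c_i.
Solving this 4x4 system gives c = (0, -3, -2, -2).
Check: 0·f1 - 3f2 - 2f3 - 2f4 = <-8, 7, -6, 3>.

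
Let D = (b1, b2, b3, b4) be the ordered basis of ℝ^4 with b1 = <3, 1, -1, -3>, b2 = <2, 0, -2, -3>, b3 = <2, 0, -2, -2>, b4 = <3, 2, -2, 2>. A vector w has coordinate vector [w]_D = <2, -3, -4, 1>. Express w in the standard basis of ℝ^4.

The coordinates say w = 2b1 - 3b2 - 4b3 + b4; adding the scaled basis vectors gives <-5, 4, 10, 13>.

<-5, 4, 10, 13>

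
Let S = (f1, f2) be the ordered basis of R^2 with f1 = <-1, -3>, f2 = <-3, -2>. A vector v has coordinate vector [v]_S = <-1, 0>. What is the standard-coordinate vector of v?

<1, 3>

By definition v = -f1 + 0·f2.
Summing componentwise gives <1, 3>.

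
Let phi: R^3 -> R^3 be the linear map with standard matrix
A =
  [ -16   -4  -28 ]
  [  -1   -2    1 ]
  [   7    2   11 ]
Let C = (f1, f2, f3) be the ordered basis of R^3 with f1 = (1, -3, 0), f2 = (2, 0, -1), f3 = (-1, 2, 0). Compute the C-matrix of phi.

[[-1, -1, -1], [-1, -3, 3], [1, -3, -3]]

The j-th column of [phi]_C is [phi(fj)]_C.
phi(f1) = A f1 = (-4, 5, 1) = -f1 - f2 + f3, so column 1 is (-1, -1, 1).
Repeating for f2, f3 and assembling the columns gives [[-1, -1, -1], [-1, -3, 3], [1, -3, -3]].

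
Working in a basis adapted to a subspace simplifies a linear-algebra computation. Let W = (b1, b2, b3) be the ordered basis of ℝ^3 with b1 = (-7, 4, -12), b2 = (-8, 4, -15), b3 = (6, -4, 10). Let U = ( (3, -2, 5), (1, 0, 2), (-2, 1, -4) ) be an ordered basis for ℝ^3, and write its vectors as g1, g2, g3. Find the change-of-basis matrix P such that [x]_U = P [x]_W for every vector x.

[[-2, -1, 2], [-1, -1, 0], [0, 2, 0]]

Let M have columns bj and N have columns gj. Then for every x, N [x]_U = x = M [x]_W, so P = N^(-1) M.
Since det N = -1, N^(-1) has integer entries; multiplying gives P = [[-2, -1, 2], [-1, -1, 0], [0, 2, 0]].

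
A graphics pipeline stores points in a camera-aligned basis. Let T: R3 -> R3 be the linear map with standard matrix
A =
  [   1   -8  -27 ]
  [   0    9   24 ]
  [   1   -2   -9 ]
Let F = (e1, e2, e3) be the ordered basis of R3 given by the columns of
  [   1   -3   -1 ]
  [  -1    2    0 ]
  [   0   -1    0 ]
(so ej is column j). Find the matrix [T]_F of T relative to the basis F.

With P the matrix whose columns are e1, ..., e3, [T]_F = P^(-1) A P.
Column by column: T(e1) = A e1 = [9, -9, 3]; its F-coordinates [3, -3, 3] give column 1.
Continuing for each basis vector yields [T]_F = [[3, 2, 2], [-3, -2, 1], [3, 0, 0]].

[[3, 2, 2], [-3, -2, 1], [3, 0, 0]]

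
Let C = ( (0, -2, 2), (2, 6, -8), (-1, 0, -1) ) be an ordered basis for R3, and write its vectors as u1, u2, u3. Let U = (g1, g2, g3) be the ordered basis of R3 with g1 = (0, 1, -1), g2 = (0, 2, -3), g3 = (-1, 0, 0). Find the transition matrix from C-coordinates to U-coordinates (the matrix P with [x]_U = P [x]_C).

[[-2, 2, -2], [0, 2, 1], [0, -2, 1]]

Column j of P is [uj]_U, since P maps C-coordinates to U-coordinates.
Expressing u1 in U: u1 = -2g1 + 0·g2 + 0·g3, so column 1 of P is (-2, 0, 0).
Doing the same for each uj gives P = [[-2, 2, -2], [0, 2, 1], [0, -2, 1]].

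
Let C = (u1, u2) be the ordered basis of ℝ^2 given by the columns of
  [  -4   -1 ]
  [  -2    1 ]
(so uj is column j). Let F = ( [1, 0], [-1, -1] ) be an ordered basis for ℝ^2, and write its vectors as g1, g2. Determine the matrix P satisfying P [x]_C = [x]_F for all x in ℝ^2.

[[-2, -2], [2, -1]]

Column j of P is [uj]_F, since P maps C-coordinates to F-coordinates.
Expressing u1 in F: u1 = -2g1 + 2g2, so column 1 of P is [-2, 2].
Doing the same for each uj gives P = [[-2, -2], [2, -1]].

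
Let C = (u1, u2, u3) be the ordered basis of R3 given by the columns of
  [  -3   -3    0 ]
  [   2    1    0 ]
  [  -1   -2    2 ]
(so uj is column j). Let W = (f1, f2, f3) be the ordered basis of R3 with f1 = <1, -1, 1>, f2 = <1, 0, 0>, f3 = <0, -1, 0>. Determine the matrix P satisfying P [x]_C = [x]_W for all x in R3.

Column j of P is [uj]_W, since P maps C-coordinates to W-coordinates.
Expressing u1 in W: u1 = -f1 - 2f2 - f3, so column 1 of P is <-1, -2, -1>.
Doing the same for each uj gives P = [[-1, -2, 2], [-2, -1, -2], [-1, 1, -2]].

[[-1, -2, 2], [-2, -1, -2], [-1, 1, -2]]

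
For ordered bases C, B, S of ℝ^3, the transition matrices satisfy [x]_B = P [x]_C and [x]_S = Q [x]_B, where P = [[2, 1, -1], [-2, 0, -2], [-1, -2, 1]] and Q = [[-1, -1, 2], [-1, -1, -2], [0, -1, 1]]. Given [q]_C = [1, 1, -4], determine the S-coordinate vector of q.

[-27, 1, -13]

Apply P to get B-coordinates [7, 6, -7], then Q to get S-coordinates.
The result is [q]_S = [-27, 1, -13].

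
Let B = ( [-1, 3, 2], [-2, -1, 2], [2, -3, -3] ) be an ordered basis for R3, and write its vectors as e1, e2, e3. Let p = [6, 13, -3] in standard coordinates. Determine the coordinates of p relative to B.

Write p = c_1 e1 + ... + c_3 e3 and solve for the c_i.
Gaussian elimination on [M | p] yields c = (4, -4, 1).
Check: 4e1 - 4e2 + e3 = [6, 13, -3].

[4, -4, 1]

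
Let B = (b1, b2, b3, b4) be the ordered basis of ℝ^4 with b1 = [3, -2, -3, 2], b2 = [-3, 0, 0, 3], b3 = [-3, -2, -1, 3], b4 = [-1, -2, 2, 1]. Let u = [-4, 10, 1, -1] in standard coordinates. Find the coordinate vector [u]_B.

Write u = c_1 b1 + ... + c_4 b4 and solve for the c_i.
Row-reducing the augmented matrix [M | u] gives c = (-1, 3, -2, -2).
Check: -b1 + 3b2 - 2b3 - 2b4 = [-4, 10, 1, -1].

[-1, 3, -2, -2]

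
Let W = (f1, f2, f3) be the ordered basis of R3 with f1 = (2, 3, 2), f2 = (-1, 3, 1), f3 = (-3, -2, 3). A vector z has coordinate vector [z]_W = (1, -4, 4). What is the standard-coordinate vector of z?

The coordinates say z = f1 - 4f2 + 4f3; adding the scaled basis vectors gives (-6, -17, 10).

(-6, -17, 10)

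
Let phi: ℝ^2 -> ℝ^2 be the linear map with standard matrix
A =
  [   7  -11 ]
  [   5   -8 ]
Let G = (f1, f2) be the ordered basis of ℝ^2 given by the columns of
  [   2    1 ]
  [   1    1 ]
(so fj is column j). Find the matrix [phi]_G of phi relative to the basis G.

[[1, -1], [1, -2]]

The j-th column of [phi]_G is [phi(fj)]_G.
phi(f1) = A f1 = <3, 2> = f1 + f2, so column 1 is <1, 1>.
Repeating for f2 and assembling the columns gives [[1, -1], [1, -2]].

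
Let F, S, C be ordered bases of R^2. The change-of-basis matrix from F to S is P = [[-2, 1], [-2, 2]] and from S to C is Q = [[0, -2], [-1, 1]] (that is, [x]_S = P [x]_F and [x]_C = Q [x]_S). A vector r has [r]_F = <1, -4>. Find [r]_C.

First [r]_S = P [r]_F = <-6, -10>.
Then [r]_C = Q [r]_S = <20, -4>.

<20, -4>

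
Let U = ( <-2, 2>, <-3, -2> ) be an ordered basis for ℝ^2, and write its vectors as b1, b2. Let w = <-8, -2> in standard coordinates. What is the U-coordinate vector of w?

<1, 2>

We seek scalars with c_1 b1 + c_2 b2 = w; equivalently solve M c = w where the columns of M are b1, b2.
System: -2c_1 - 3c_2 = -8, 2c_1 - 2c_2 = -2; solving gives c_1 = 1, c_2 = 2.
Check: b1 + 2b2 = <-8, -2>.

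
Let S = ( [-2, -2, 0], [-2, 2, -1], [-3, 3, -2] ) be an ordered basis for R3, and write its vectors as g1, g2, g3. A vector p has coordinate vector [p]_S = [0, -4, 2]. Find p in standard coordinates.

p = M [p]_S, where M has columns g1, ..., g3.
Carrying out the matrix-vector product, p = [2, -2, 0].

[2, -2, 0]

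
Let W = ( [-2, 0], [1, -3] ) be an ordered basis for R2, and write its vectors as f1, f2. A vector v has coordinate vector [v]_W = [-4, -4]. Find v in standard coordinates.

v = M [v]_W, where M has columns f1, f2.
Carrying out the matrix-vector product, v = [4, 12].

[4, 12]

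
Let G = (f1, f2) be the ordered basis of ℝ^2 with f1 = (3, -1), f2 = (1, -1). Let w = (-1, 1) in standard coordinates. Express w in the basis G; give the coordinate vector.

(0, -1)

Write w = c_1 f1 + c_2 f2 and solve for the c_i.
System: 3c_1 + c_2 = -1, -c_1 - c_2 = 1; solving gives c_1 = 0, c_2 = -1.
Check: 0·f1 - f2 = (-1, 1).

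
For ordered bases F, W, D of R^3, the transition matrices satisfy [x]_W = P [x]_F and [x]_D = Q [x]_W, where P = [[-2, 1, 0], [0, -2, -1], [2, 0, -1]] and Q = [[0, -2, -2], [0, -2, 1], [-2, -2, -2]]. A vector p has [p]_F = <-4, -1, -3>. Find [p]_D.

<0, -15, -14>

First [p]_W = P [p]_F = <7, 5, -5>.
Then [p]_D = Q [p]_W = <0, -15, -14>.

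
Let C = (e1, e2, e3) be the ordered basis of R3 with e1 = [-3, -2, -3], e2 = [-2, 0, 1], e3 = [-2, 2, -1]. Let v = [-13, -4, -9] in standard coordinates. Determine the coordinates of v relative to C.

We seek scalars with c_1 e1 + ... + c_3 e3 = v; equivalently solve M c = v where the columns of M are e1, ..., e3.
Gaussian elimination on [M | v] yields c = (3, 1, 1).
Check: 3e1 + e2 + e3 = [-13, -4, -9].

[3, 1, 1]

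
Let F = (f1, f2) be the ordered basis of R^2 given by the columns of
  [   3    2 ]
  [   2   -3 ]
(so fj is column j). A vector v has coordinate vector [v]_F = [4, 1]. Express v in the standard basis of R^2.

The coordinates say v = 4f1 + f2; adding the scaled basis vectors gives [14, 5].

[14, 5]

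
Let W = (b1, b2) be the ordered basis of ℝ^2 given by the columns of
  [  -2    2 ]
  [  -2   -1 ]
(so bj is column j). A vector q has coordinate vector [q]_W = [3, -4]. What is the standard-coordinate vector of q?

[-14, -2]

q = M [q]_W, where M has columns b1, b2.
Carrying out the matrix-vector product, q = [-14, -2].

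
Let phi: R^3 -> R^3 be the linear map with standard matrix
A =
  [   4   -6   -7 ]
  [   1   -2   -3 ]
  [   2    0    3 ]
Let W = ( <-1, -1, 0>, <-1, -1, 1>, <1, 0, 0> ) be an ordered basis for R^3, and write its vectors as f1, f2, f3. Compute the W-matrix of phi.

With P the matrix whose columns are f1, ..., f3, [phi]_W = P^(-1) A P.
Column by column: phi(f1) = A f1 = <2, 1, -2>; its W-coordinates <1, -2, 1> give column 1.
Continuing for each basis vector yields [phi]_W = [[1, 1, -3], [-2, 1, 2], [1, -3, 3]].

[[1, 1, -3], [-2, 1, 2], [1, -3, 3]]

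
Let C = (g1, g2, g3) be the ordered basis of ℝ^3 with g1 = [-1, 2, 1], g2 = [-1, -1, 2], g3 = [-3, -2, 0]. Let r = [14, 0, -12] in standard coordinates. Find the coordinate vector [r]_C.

[-4, -4, -2]

[r]_C is the unique c with M c = r, where M has columns g1, ..., g3.
Row-reducing the augmented matrix [M | r] gives c = (-4, -4, -2).
Check: -4g1 - 4g2 - 2g3 = [14, 0, -12].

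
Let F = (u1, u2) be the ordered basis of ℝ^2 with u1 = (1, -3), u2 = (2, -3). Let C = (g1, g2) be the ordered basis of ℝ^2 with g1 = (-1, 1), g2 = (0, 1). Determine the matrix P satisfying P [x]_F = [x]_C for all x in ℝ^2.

Take x = uj: its F-coordinates are the j-th standard unit vector, so P e_j — column j of P — equals [uj]_C.
u1 = -g1 - 2g2, giving column 1 = (-1, -2); repeating for each j gives P = [[-1, -2], [-2, -1]].

[[-1, -2], [-2, -1]]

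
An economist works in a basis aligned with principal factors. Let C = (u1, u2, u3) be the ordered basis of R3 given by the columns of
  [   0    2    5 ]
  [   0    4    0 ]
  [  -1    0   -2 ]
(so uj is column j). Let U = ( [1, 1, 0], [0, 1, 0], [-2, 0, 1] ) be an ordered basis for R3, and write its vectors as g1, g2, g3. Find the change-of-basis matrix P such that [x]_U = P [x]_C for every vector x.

[[-2, 2, 1], [2, 2, -1], [-1, 0, -2]]

Let M have columns uj and N have columns gj. Then for every x, N [x]_U = x = M [x]_C, so P = N^(-1) M.
Since det N = 1, N^(-1) has integer entries; multiplying gives P = [[-2, 2, 1], [2, 2, -1], [-1, 0, -2]].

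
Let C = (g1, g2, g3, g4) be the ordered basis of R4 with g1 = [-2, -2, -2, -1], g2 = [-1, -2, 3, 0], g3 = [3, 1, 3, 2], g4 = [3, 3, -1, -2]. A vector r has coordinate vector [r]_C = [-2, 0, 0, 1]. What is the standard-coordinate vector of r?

[7, 7, 3, 0]

r = M [r]_C, where M has columns g1, ..., g4.
Carrying out the matrix-vector product, r = [7, 7, 3, 0].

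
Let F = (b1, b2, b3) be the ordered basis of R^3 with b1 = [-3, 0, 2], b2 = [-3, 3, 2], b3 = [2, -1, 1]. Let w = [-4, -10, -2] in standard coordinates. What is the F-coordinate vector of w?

[4, -4, -2]

[w]_F is the unique c with M c = w, where M has columns b1, ..., b3.
Solving this 3x3 system gives c = (4, -4, -2).
Check: 4b1 - 4b2 - 2b3 = [-4, -10, -2].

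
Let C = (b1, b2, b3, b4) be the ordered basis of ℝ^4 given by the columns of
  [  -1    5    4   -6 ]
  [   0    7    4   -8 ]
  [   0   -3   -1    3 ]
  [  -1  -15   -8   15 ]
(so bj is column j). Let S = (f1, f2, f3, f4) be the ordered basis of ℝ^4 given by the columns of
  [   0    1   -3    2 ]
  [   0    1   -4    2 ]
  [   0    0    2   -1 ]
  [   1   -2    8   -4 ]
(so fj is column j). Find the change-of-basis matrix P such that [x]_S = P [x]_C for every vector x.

[[-1, -1, 0, -1], [0, 1, 2, -2], [-1, -2, 0, 2], [-2, -1, 1, 1]]

Let M have columns bj and N have columns fj. Then for every x, N [x]_S = x = M [x]_C, so P = N^(-1) M.
Since det N = -1, N^(-1) has integer entries; multiplying gives P = [[-1, -1, 0, -1], [0, 1, 2, -2], [-1, -2, 0, 2], [-2, -1, 1, 1]].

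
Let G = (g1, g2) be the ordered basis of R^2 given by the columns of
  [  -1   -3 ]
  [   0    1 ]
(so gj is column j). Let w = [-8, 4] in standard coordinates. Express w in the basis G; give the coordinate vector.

[-4, 4]

[w]_G is the unique c with M c = w, where M has columns g1, g2.
System: -c_1 - 3c_2 = -8, 0c_1 + c_2 = 4; solving gives c_1 = -4, c_2 = 4.
Check: -4g1 + 4g2 = [-8, 4].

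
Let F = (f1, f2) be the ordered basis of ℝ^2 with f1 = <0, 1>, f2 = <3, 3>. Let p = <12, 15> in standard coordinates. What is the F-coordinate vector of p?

Write p = c_1 f1 + c_2 f2 and solve for the c_i.
System: 0c_1 + 3c_2 = 12, c_1 + 3c_2 = 15; solving gives c_1 = 3, c_2 = 4.
Check: 3f1 + 4f2 = <12, 15>.

<3, 4>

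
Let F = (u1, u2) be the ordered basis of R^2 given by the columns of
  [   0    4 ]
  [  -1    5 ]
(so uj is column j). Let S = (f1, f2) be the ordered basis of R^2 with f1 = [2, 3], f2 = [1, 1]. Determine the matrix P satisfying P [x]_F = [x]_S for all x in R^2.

[[-1, 1], [2, 2]]

Column j of P is [uj]_S, since P maps F-coordinates to S-coordinates.
Expressing u1 in S: u1 = -f1 + 2f2, so column 1 of P is [-1, 2].
Doing the same for each uj gives P = [[-1, 1], [2, 2]].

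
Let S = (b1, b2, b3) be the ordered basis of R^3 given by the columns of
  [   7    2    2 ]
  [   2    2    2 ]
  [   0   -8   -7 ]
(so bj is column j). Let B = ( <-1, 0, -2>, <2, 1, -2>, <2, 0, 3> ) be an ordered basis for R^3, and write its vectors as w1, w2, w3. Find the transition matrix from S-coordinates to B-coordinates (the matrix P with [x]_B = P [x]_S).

[[1, 2, 0], [2, 2, 2], [2, 0, -1]]

Take x = bj: its S-coordinates are the j-th standard unit vector, so P e_j — column j of P — equals [bj]_B.
b1 = w1 + 2w2 + 2w3, giving column 1 = <1, 2, 2>; repeating for each j gives P = [[1, 2, 0], [2, 2, 2], [2, 0, -1]].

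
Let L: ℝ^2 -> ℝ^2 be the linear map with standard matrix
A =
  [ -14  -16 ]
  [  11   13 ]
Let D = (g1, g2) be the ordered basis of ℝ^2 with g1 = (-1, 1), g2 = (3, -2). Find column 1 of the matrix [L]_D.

(2, 0)

Compute L(g1) = A g1 = (-2, 2) in standard coordinates.
Then write this in D-coordinates: solve for y in y_1 g1 + y_2 g2 = (-2, 2).
This gives y = (2, 0), which is column 1 of [L]_D.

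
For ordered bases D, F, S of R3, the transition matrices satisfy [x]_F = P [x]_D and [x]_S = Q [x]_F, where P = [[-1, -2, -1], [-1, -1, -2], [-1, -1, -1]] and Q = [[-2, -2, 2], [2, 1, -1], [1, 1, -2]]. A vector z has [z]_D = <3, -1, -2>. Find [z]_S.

Apply P to get F-coordinates <1, 2, 0>, then Q to get S-coordinates.
The result is [z]_S = <-6, 4, 3>.

<-6, 4, 3>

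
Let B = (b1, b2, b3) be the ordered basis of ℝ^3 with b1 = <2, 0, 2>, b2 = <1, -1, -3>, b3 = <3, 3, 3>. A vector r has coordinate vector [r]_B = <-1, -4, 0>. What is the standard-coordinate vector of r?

r = M [r]_B, where M has columns b1, ..., b3.
Carrying out the matrix-vector product, r = <-6, 4, 10>.

<-6, 4, 10>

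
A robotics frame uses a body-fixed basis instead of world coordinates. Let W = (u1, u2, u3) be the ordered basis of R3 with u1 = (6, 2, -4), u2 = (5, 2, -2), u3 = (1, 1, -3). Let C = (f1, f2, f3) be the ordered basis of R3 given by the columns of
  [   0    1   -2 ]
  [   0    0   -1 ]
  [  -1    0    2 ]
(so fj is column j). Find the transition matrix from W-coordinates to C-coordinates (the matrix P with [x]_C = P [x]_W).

[[0, -2, 1], [2, 1, -1], [-2, -2, -1]]

Let M have columns uj and N have columns fj. Then for every x, N [x]_C = x = M [x]_W, so P = N^(-1) M.
Since det N = 1, N^(-1) has integer entries; multiplying gives P = [[0, -2, 1], [2, 1, -1], [-2, -2, -1]].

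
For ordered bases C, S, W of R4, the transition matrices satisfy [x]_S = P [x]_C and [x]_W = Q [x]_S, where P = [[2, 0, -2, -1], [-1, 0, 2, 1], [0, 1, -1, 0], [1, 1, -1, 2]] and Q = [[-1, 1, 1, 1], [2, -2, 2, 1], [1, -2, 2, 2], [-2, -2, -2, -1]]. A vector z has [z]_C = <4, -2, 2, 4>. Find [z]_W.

Composing the changes, [z]_W = Q P [z]_C.
Q P = [[-2, 2, 2, 4], [7, 3, -11, -2], [6, 4, -10, 1], [-3, -3, 3, -2]]; applying this to <4, -2, 2, 4> gives <8, -8, 0, -8>.

<8, -8, 0, -8>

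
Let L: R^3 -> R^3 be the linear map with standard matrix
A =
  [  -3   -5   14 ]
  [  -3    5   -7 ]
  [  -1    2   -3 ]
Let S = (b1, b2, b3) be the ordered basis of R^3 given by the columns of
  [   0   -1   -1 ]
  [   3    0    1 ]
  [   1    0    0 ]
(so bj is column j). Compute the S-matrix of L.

Let P have columns b1, ..., b3. Then [L]_S = P^(-1) A P.
Here det P = -1, so P^(-1) is integer; computing A P first and then P^(-1)(A P) gives [[3, 1, 3], [2, -3, 3], [-1, 0, -1]].

[[3, 1, 3], [2, -3, 3], [-1, 0, -1]]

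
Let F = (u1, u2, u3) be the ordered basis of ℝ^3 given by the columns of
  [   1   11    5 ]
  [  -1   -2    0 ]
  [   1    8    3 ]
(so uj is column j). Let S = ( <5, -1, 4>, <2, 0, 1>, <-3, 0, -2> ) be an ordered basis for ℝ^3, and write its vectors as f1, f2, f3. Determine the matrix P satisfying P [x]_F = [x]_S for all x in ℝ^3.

[[1, 2, 0], [1, 2, 1], [2, 1, -1]]

Take x = uj: its F-coordinates are the j-th standard unit vector, so P e_j — column j of P — equals [uj]_S.
u1 = f1 + f2 + 2f3, giving column 1 = <1, 1, 2>; repeating for each j gives P = [[1, 2, 0], [1, 2, 1], [2, 1, -1]].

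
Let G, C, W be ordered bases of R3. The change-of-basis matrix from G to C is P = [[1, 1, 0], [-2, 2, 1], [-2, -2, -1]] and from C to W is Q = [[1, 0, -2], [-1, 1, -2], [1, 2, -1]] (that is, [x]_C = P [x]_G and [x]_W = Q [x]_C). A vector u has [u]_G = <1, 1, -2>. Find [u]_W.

<6, 0, 0>

Apply P to get C-coordinates <2, -2, -2>, then Q to get W-coordinates.
The result is [u]_W = <6, 0, 0>.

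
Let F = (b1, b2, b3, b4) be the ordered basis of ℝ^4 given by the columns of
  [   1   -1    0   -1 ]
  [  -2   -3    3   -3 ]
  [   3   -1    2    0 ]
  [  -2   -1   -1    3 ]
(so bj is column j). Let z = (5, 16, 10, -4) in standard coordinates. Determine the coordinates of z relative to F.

(1, -3, 2, -1)

We seek scalars with c_1 b1 + ... + c_4 b4 = z; equivalently solve M c = z where the columns of M are b1, ..., b4.
Row-reducing the augmented matrix [M | z] gives c = (1, -3, 2, -1).
Check: b1 - 3b2 + 2b3 - b4 = (5, 16, 10, -4).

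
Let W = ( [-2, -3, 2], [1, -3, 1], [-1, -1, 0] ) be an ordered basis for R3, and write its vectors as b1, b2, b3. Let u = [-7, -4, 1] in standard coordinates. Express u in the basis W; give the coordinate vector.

Write u = c_1 b1 + ... + c_3 b3 and solve for the c_i.
Solving this 3x3 system gives c = (1, -1, 4).
Check: b1 - b2 + 4b3 = [-7, -4, 1].

[1, -1, 4]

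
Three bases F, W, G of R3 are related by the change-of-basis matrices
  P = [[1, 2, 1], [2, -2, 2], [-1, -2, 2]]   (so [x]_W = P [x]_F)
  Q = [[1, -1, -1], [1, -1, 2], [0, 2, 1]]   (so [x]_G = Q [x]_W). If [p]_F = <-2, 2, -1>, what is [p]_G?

Apply P to get W-coordinates <1, -10, -4>, then Q to get G-coordinates.
The result is [p]_G = <15, 3, -24>.

<15, 3, -24>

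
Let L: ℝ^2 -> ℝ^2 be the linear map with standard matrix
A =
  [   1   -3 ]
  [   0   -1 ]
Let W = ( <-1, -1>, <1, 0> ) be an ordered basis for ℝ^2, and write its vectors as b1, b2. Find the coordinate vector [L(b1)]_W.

Column 1 of [L]_W is the W-coordinate vector of L(b1).
In standard coordinates L(b1) = A b1 = <2, 1>.
Converting to W: <2, 1> = -b1 + b2, so the coordinate vector is <-1, 1>.

<-1, 1>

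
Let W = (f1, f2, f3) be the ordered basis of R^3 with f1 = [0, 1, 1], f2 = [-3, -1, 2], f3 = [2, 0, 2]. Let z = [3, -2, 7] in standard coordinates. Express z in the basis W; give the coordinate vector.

Write z = c_1 f1 + ... + c_3 f3 and solve for the c_i.
Solving this 3x3 system gives c = (-1, 1, 3).
Check: -f1 + f2 + 3f3 = [3, -2, 7].

[-1, 1, 3]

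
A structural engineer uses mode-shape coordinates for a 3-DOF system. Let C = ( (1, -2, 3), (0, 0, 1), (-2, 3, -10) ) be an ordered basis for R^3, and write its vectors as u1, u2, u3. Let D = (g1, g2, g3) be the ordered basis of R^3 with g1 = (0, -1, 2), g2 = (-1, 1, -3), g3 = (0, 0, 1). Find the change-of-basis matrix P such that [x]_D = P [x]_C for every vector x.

[[1, 0, -1], [-1, 0, 2], [-2, 1, -2]]

Take x = uj: its C-coordinates are the j-th standard unit vector, so P e_j — column j of P — equals [uj]_D.
u1 = g1 - g2 - 2g3, giving column 1 = (1, -1, -2); repeating for each j gives P = [[1, 0, -1], [-1, 0, 2], [-2, 1, -2]].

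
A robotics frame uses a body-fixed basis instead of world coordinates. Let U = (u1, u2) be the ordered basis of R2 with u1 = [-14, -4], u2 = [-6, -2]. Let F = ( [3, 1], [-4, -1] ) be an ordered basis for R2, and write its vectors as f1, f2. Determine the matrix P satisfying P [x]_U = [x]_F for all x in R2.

[[-2, -2], [2, 0]]

Column j of P is [uj]_F, since P maps U-coordinates to F-coordinates.
Expressing u1 in F: u1 = -2f1 + 2f2, so column 1 of P is [-2, 2].
Doing the same for each uj gives P = [[-2, -2], [2, 0]].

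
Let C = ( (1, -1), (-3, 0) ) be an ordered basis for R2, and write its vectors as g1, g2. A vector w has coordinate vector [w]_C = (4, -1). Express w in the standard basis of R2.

By definition w = 4g1 - g2.
Summing componentwise gives (7, -4).

(7, -4)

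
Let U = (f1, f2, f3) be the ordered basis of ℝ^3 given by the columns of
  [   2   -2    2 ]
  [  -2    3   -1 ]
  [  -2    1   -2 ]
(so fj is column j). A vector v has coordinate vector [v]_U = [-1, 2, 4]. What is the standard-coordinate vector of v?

v = M [v]_U, where M has columns f1, ..., f3.
Carrying out the matrix-vector product, v = [2, 4, -4].

[2, 4, -4]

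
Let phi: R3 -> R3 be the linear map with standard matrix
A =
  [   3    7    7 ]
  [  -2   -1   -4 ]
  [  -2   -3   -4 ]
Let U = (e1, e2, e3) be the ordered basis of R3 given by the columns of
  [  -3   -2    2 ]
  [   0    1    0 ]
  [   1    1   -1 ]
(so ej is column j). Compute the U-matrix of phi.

With P the matrix whose columns are e1, ..., e3, [phi]_U = P^(-1) A P.
Column by column: phi(e1) = A e1 = <-2, 2, 2>; its U-coordinates <-2, 2, -2> give column 1.
Continuing for each basis vector yields [phi]_U = [[-2, -2, 1], [2, -1, 0], [-2, 0, 1]].

[[-2, -2, 1], [2, -1, 0], [-2, 0, 1]]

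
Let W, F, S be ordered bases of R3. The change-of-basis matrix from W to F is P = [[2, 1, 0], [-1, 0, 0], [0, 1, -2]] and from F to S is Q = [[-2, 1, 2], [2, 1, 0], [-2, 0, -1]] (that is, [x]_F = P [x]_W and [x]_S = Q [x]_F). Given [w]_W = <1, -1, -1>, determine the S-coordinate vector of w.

Composing the changes, [w]_S = Q P [w]_W.
Q P = [[-5, 0, -4], [3, 2, 0], [-4, -3, 2]]; applying this to <1, -1, -1> gives <-1, 1, -3>.

<-1, 1, -3>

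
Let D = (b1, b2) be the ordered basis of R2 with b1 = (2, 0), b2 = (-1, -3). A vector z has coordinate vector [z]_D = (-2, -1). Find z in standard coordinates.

The coordinates say z = -2b1 - b2; adding the scaled basis vectors gives (-3, 3).

(-3, 3)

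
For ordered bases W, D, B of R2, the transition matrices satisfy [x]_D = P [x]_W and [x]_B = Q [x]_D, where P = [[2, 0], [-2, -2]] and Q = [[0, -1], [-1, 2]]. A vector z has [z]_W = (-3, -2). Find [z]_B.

(-10, 26)

Composing the changes, [z]_B = Q P [z]_W.
Q P = [[2, 2], [-6, -4]]; applying this to (-3, -2) gives (-10, 26).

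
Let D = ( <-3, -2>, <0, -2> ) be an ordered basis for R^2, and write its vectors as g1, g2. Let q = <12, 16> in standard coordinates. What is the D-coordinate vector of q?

<-4, -4>

Write q = c_1 g1 + c_2 g2 and solve for the c_i.
System: -3c_1 + 0c_2 = 12, -2c_1 - 2c_2 = 16; solving gives c_1 = -4, c_2 = -4.
Check: -4g1 - 4g2 = <12, 16>.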